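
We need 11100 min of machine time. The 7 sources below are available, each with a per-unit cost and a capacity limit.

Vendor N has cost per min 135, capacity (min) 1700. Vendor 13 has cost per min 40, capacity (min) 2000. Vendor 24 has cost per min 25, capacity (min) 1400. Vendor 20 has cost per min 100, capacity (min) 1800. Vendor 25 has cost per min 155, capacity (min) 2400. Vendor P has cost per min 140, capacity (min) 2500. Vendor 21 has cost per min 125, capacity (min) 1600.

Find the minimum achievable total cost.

1090000

Fill from the cheapest source first.
Vendor 24 at 25: take all 1400 min — 9700 still needed.
Vendor 13 at 40: take all 2000 min — 7700 still needed.
Take 1800 from Vendor 20 at 100 — need 5900 more.
Take 1600 from Vendor 21 at 125 — need 4300 more.
Vendor N (135): use full 1700 — 2600 min to go.
Take 2500 from Vendor P at 140 — need 100 more.
Vendor 25 (155): take the remaining 100 — done.
Cost = 1400×25 + 2000×40 + 1800×100 + 1600×125 + 1700×135 + 2500×140 + 100×155 = 1090000.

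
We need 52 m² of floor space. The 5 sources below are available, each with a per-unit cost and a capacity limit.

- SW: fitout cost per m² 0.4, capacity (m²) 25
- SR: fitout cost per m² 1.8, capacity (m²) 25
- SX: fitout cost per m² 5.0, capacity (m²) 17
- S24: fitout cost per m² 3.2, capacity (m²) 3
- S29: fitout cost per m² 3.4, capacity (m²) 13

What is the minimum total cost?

61.4

Fill from the cheapest source first.
SW at 0.4: take all 25 m² — 27 still needed.
SR (1.8): use full 25 — 2 m² to go.
S24 at 3.2: take 2 of its 3 — requirement met.
S29, SX: unused.
Cost = 25×0.4 + 25×1.8 + 2×3.2 = 61.4.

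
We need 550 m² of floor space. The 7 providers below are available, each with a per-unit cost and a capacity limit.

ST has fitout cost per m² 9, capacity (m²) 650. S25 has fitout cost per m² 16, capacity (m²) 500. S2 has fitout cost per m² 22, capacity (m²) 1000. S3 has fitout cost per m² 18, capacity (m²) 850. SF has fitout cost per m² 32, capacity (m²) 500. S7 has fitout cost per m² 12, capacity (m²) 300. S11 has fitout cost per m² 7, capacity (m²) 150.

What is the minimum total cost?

4650

Cheapest first:
S11 (7): use full 150 → 400 m² to go.
ST at 9: take 400 of its 650 → requirement met.
S7, S25, S3, S2, SF: unused.
Cost = 150×7 + 400×9 = 4650.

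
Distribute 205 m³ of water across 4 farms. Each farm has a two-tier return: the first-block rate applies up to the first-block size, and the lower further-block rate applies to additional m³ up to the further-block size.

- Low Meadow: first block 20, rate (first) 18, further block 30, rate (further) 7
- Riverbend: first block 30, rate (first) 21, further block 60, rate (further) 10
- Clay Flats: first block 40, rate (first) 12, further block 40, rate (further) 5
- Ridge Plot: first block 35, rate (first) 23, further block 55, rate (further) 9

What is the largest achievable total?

Treat each block as its own option and order by rate: Ridge Plot/T1 23 > Riverbend/T1 21 > Low Meadow/T1 18 > Clay Flats/T1 12 > Riverbend/T2 10 > Ridge Plot/T2 9 > Low Meadow/T2 7 > Clay Flats/T2 5.
Ridge Plot/T1 (23): +35 → 170 left.
Riverbend T1 at 21: fill all 30 → 140 left.
Fill Low Meadow T1 block (20 at 18) → 120 left.
Clay Flats T1 at 12: fill all 40 → 80 left.
Fill Riverbend T2 block (60 at 10) → 20 left.
Ridge Plot T2 at 9: only 20 left, fill 20.
Total = 23×35 + 21×30 + 18×20 + 12×40 + 10×60 + 9×20 = 3055.

3055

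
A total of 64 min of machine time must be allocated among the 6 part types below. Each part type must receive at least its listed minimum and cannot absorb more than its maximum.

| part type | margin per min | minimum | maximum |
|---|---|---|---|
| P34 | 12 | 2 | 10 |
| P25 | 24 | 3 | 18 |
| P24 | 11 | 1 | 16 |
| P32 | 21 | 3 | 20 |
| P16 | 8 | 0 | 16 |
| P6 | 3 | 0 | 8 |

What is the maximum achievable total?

1148

Meeting every minimum uses 2+3+1+3+0+0 = 9 min, leaving 55.
Rank by margin per min: P25 24 > P32 21 > P34 12 > P24 11 > P16 8 > P6 3.
P25 takes 15 more to reach its cap of 18 — 40 left.
Give P32 17 more to hit its cap of 20 — 23 left.
P34 takes 8 more to reach its cap of 10 — 15 left.
P24 takes 15 more to reach its cap of 16 — 0 left.
Total = 12×10 + 24×18 + 11×16 + 21×20 = 1148.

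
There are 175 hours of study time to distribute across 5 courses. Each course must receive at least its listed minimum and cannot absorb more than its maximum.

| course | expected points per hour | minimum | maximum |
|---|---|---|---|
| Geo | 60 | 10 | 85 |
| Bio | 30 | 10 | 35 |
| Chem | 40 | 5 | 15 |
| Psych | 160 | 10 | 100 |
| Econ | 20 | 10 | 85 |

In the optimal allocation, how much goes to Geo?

Meeting every minimum uses 10+10+5+10+10 = 45 hours, leaving 130.
Order the courses by expected points per hour: Psych 160 > Geo 60 > Chem 40 > Bio 30 > Econ 20.
Psych takes 90 more to reach its cap of 100 — 40 left.
Geo: +40 (room for 75) → 50. Pool exhausted.

50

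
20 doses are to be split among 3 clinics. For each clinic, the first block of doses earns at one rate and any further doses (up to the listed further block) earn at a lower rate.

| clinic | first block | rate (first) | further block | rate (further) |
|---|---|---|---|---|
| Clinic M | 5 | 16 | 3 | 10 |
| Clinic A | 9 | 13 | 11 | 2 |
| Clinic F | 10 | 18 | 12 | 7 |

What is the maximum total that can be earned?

325

Treat each block as its own option and order by rate: Clinic F/T1 18 > Clinic M/T1 16 > Clinic A/T1 13 > Clinic M/T2 10 > Clinic F/T2 7 > Clinic A/T2 2.
Clinic F T1 at 18: fill all 10 ; 10 left.
Fill Clinic M T1 block (5 at 16) ; 5 left.
Clinic A/T1: +5 of 9 at 13; pool empty.
Total = 18×10 + 16×5 + 13×5 = 325.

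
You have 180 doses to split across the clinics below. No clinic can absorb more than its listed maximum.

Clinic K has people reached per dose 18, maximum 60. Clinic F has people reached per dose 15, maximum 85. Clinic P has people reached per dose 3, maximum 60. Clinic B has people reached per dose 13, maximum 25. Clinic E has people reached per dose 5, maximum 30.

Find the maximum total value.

2730

Order the clinics by people reached per dose: Clinic K 18 > Clinic F 15 > Clinic B 13 > Clinic E 5 > Clinic P 3.
Give Clinic K 60 to hit its cap of 60 → 120 left.
Clinic F takes 85 to reach its cap of 85 → 35 left.
Clinic B: +25 to 25 (cap) → 10 left.
Clinic E: +10 (room for 30) → 10. Pool exhausted.
Total = 18×60 + 15×85 + 13×25 + 5×10 = 2730.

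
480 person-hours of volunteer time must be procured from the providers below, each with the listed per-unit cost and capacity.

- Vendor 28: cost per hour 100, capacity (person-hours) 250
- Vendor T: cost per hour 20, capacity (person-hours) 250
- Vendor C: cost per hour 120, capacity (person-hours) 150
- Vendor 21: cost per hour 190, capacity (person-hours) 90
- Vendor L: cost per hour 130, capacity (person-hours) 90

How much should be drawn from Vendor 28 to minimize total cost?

230

Cheapest first:
Vendor T (20): use full 250 → 230 person-hours to go.
Take 230 from Vendor 28 at 100 to finish.
Vendor C, Vendor L, Vendor 21: unused.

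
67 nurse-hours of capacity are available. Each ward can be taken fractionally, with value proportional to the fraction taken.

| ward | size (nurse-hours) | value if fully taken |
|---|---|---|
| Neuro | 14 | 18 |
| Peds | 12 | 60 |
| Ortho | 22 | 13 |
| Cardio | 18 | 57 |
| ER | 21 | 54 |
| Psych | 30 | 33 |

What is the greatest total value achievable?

191.2

Best value per unit of size first: Peds 60/12≈5, Cardio 57/18≈3.17, ER 54/21≈2.57, Neuro 18/14≈1.29, Psych 33/30≈1.1, Ortho 13/22≈0.591.
All 12 nurse-hours of Peds fit (value 60) → 55 remain.
Take all of Cardio (18 nurse-hours, value 57) → 37 nurse-hours left.
All 21 nurse-hours of ER fit (value 54) → 16 remain.
Neuro: take in full, 14 nurse-hours for value 18 → 2 left.
Only 2 nurse-hours remain; take 2/30 of Psych for value 33×2/30 = 2.2.
Total value = 191.2.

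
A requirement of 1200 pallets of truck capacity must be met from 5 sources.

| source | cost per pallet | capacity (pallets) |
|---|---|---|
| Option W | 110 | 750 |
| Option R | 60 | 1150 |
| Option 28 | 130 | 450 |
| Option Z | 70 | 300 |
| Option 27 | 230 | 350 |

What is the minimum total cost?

72500

Use sources in increasing cost order.
Option R at 60: take all 1150 pallets ; 50 still needed.
Option Z (70): take the remaining 50 ; done.
Option W, Option 28, Option 27: unused.
Cost = 1150×60 + 50×70 = 72500.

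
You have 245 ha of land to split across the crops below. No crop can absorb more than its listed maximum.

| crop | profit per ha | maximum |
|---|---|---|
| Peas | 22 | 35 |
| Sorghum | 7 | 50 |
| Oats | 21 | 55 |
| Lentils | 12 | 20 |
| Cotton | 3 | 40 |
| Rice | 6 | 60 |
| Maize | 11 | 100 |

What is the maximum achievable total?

3510

Order the crops by profit per ha: Peas 22 > Oats 21 > Lentils 12 > Maize 11 > Sorghum 7 > Rice 6 > Cotton 3.
Give Peas 35 to hit its cap of 35 — 210 left.
Give Oats 55 to hit its cap of 55 — 155 left.
Give Lentils 20 to hit its cap of 20 — 135 left.
Maize takes 100 to reach its cap of 100 — 35 left.
Only 35 left; Sorghum takes them to reach 35.
Total = 22×35 + 7×35 + 21×55 + 12×20 + 11×100 = 3510.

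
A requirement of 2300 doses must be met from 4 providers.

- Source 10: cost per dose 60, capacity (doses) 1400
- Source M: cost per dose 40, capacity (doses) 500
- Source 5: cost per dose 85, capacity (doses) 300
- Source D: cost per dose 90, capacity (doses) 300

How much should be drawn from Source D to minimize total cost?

100

Fill from the cheapest provider first.
Take 500 from Source M at 40 — need 1800 more.
Take 1400 from Source 10 at 60 — need 400 more.
Source 5 (85): use full 300 — 100 doses to go.
Source D at 90: take 100 of its 300 — requirement met.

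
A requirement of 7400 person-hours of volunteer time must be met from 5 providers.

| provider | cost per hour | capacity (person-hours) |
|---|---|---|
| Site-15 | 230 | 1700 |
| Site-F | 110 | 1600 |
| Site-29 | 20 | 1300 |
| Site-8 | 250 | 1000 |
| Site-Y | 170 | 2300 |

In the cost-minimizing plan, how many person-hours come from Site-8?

Cheapest first:
Site-29 (20): use full 1300 — 6100 person-hours to go.
Take 1600 from Site-F at 110 — need 4500 more.
Take 2300 from Site-Y at 170 — need 2200 more.
Site-15 (230): use full 1700 — 500 person-hours to go.
Site-8 at 250: take 500 of its 1000 — requirement met.

500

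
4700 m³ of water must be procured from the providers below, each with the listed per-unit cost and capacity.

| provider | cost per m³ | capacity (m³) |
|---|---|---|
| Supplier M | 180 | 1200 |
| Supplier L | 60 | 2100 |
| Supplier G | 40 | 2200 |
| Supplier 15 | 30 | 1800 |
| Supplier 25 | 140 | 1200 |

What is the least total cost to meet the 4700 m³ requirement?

184000

Cheapest first:
Supplier 15 at 30: take all 1800 m³ — 2900 still needed.
Supplier G at 40: take all 2200 m³ — 700 still needed.
Supplier L at 60: take 700 of its 2100 — requirement met.
Supplier 25, Supplier M: unused.
Cost = 1800×30 + 2200×40 + 700×60 = 184000.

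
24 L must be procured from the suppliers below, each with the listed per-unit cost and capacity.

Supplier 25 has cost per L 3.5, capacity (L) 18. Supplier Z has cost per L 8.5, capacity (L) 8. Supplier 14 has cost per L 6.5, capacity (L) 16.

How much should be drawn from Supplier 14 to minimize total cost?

Use suppliers in increasing cost order.
Supplier 25 at 3.5: take all 18 L — 6 still needed.
Supplier 14 (6.5): take the remaining 6 — done.
Supplier Z: unused.

6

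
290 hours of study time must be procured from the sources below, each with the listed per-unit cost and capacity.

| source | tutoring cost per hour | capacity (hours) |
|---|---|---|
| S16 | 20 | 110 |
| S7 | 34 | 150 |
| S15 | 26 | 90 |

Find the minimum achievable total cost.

Use sources in increasing cost order.
S16 (20): use full 110 → 180 hours to go.
Take 90 from S15 at 26 → need 90 more.
Take 90 from S7 at 34 to finish.
Cost = 110×20 + 90×26 + 90×34 = 7600.

7600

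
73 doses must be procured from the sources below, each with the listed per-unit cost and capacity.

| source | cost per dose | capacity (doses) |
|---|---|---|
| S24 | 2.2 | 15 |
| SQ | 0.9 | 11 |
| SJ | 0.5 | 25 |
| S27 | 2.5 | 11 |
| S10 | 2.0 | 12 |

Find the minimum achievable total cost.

Cheapest first:
SJ at 0.5: take all 25 doses — 48 still needed.
SQ (0.9): use full 11 — 37 doses to go.
S10 at 2.0: take all 12 doses — 25 still needed.
S24 (2.2): use full 15 — 10 doses to go.
Take 10 from S27 at 2.5 to finish.
Cost = 25×0.5 + 11×0.9 + 12×2.0 + 15×2.2 + 10×2.5 = 104.4.

104.4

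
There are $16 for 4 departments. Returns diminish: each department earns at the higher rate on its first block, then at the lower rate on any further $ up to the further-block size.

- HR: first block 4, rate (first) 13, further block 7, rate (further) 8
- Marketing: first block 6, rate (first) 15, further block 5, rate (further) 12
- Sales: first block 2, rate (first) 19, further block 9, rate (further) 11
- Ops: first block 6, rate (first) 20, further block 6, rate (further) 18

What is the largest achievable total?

Order all 8 blocks by rate: Ops/T1 20 > Sales/T1 19 > Ops/T2 18 > Marketing/T1 15 > HR/T1 13 > Marketing/T2 12 > Sales/T2 11 > HR/T2 8.
Ops/T1 (20): +6 ; 10 left.
Sales T1 at 19: fill all 2 ; 8 left.
Ops T2 at 18: fill all 6 ; 2 left.
Marketing T1 at 15: only 2 left, fill 2.
Total = 20×6 + 19×2 + 18×6 + 15×2 = 296.

296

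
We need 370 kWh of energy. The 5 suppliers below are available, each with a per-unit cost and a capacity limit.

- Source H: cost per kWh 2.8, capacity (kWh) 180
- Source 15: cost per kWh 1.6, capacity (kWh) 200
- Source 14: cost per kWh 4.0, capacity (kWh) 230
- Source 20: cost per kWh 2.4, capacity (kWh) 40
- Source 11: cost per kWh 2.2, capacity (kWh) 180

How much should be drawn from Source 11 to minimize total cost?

170

Use suppliers in increasing cost order.
Source 15 at 1.6: take all 200 kWh ; 170 still needed.
Source 11 (2.2): take the remaining 170 ; done.
Source 20, Source H, Source 14: unused.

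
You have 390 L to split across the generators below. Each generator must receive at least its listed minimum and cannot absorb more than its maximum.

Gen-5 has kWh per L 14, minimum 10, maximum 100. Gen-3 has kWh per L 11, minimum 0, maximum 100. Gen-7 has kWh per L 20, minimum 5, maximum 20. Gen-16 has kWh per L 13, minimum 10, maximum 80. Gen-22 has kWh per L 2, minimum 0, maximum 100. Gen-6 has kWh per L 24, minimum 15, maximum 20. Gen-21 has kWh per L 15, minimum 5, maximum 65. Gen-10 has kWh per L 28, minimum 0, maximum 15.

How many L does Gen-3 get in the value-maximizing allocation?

Meeting every minimum uses 10+0+5+10+0+15+5+0 = 45 L, leaving 345.
Order the generators by kWh per L: Gen-10 28 > Gen-6 24 > Gen-7 20 > Gen-21 15 > Gen-5 14 > Gen-16 13 > Gen-3 11 > Gen-22 2.
Gen-10 takes 15 more to reach its cap of 15 → 330 left.
Gen-6: +5 to 20 (cap) → 325 left.
Gen-7 takes 15 more to reach its cap of 20 → 310 left.
Gen-21 takes 60 more to reach its cap of 65 → 250 left.
Gen-5: +90 to 100 (cap) → 160 left.
Give Gen-16 70 more to hit its cap of 80 → 90 left.
Gen-3: +90 (room for 100) → 90. Pool exhausted.

90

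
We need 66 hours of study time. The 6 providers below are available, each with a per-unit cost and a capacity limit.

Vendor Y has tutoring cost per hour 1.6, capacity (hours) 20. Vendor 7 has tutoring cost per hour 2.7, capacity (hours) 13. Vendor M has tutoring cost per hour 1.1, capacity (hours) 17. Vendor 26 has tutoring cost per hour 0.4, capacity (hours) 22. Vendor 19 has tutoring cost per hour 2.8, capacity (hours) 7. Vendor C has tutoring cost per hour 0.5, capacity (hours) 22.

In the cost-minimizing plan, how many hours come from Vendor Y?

Fill from the cheapest provider first.
Vendor 26 (0.4): use full 22 ; 44 hours to go.
Vendor C at 0.5: take all 22 hours ; 22 still needed.
Take 17 from Vendor M at 1.1 ; need 5 more.
Vendor Y (1.6): take the remaining 5 ; done.
Vendor 7, Vendor 19: unused.

5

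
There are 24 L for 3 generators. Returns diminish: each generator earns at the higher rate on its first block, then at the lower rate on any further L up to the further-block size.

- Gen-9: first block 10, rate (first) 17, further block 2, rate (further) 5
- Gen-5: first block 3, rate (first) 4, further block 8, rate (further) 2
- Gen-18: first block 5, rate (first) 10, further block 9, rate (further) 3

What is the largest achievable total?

254

Treat each block as its own option and order by rate: Gen-9/T1 17 > Gen-18/T1 10 > Gen-9/T2 5 > Gen-5/T1 4 > Gen-18/T2 3 > Gen-5/T2 2.
Gen-9 T1 at 17: fill all 10 — 14 left.
Gen-18 T1 at 10: fill all 5 — 9 left.
Gen-9 T2 at 5: fill all 2 — 7 left.
Gen-5/T1 (4): +3 — 4 left.
Gen-18 T2 at 3: only 4 left, fill 4.
Total = 17×10 + 10×5 + 5×2 + 4×3 + 3×4 = 254.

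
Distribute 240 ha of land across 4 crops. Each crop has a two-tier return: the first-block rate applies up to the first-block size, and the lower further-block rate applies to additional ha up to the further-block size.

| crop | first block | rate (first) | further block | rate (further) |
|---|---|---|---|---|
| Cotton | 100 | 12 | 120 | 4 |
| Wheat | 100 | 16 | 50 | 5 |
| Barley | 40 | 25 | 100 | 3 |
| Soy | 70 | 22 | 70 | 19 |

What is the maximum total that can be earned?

4830

Treat each block as its own option and order by rate: Barley/tier1 25 > Soy/tier1 22 > Soy/tier2 19 > Wheat/tier1 16 > Cotton/tier1 12 > Wheat/tier2 5 > Cotton/tier2 4 > Barley/tier2 3.
Fill Barley tier1 block (40 at 25) ; 200 left.
Fill Soy tier1 block (70 at 22) ; 130 left.
Soy tier2 at 19: fill all 70 ; 60 left.
Wheat/tier1: +60 of 100 at 16; pool empty.
Total = 25×40 + 22×70 + 19×70 + 16×60 = 4830.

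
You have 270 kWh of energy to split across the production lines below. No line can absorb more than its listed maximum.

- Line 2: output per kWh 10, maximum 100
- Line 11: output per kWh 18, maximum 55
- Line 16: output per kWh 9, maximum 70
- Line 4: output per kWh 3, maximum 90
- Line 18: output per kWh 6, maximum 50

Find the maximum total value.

2890

Highest output per kWh first: Line 11 18 > Line 2 10 > Line 16 9 > Line 18 6 > Line 4 3.
Line 11 takes 55 to reach its cap of 55 ; 215 left.
Line 2: +100 to 100 (cap) ; 115 left.
Give Line 16 70 to hit its cap of 70 ; 45 left.
Only 45 left; Line 18 takes them to reach 45.
Total = 10×100 + 18×55 + 9×70 + 6×45 = 2890.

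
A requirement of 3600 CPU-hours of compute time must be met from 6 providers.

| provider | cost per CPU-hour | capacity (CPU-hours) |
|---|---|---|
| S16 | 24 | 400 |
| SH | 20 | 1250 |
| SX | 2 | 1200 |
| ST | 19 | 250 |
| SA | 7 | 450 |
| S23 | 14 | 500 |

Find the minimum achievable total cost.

41300

Use providers in increasing cost order.
Take 1200 from SX at 2 — need 2400 more.
SA at 7: take all 450 CPU-hours — 1950 still needed.
S23 at 14: take all 500 CPU-hours — 1450 still needed.
ST (19): use full 250 — 1200 CPU-hours to go.
SH at 20: take 1200 of its 1250 — requirement met.
S16: unused.
Cost = 1200×2 + 450×7 + 500×14 + 250×19 + 1200×20 = 41300.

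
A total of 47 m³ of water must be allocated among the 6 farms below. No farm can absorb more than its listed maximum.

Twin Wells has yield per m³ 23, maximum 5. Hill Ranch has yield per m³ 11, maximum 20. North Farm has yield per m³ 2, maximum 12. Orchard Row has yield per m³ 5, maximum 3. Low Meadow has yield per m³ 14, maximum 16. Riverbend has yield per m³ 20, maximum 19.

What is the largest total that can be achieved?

796

Order the farms by yield per m³: Twin Wells 23 > Riverbend 20 > Low Meadow 14 > Hill Ranch 11 > Orchard Row 5 > North Farm 2.
Twin Wells takes 5 to reach its cap of 5 → 42 left.
Riverbend: +19 to 19 (cap) → 23 left.
Low Meadow takes 16 to reach its cap of 16 → 7 left.
Hill Ranch: +7 (room for 20) → 7. Pool exhausted.
Total = 23×5 + 11×7 + 14×16 + 20×19 = 796.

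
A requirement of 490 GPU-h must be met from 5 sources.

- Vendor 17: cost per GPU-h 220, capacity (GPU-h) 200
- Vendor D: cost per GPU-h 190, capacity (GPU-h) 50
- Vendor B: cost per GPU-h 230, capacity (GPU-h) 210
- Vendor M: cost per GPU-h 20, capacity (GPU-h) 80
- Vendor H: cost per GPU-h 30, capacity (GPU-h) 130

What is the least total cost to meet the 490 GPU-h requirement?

65900

Use sources in increasing cost order.
Vendor M at 20: take all 80 GPU-h ; 410 still needed.
Vendor H (30): use full 130 ; 280 GPU-h to go.
Take 50 from Vendor D at 190 ; need 230 more.
Take 200 from Vendor 17 at 220 ; need 30 more.
Vendor B (230): take the remaining 30 ; done.
Cost = 80×20 + 130×30 + 50×190 + 200×220 + 30×230 = 65900.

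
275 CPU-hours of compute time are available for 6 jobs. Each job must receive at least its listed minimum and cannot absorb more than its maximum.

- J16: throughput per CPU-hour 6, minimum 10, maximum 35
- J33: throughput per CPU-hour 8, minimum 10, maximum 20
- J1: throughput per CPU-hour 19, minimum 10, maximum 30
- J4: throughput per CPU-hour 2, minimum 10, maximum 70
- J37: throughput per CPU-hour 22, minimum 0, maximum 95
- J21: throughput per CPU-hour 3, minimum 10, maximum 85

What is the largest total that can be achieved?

Meeting every minimum uses 10+10+10+10+0+10 = 50 CPU-hours, leaving 225.
Rank by throughput per CPU-hour: J37 22 > J1 19 > J33 8 > J16 6 > J21 3 > J4 2.
J37: +95 to 95 (cap) ; 130 left.
J1 takes 20 more to reach its cap of 30 ; 110 left.
J33 takes 10 more to reach its cap of 20 ; 100 left.
Give J16 25 more to hit its cap of 35 ; 75 left.
Give J21 75 more to hit its cap of 85 ; 0 left.
Total = 6×35 + 8×20 + 19×30 + 2×10 + 22×95 + 3×85 = 3305.

3305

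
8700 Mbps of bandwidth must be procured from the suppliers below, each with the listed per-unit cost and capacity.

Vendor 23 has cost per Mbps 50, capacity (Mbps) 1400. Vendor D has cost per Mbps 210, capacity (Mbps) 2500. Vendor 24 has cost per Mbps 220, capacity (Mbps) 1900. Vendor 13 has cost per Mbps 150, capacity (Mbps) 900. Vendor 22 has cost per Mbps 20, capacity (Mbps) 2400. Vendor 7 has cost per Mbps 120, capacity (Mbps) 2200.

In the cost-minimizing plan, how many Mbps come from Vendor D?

Cheapest first:
Vendor 22 (20): use full 2400 → 6300 Mbps to go.
Vendor 23 (50): use full 1400 → 4900 Mbps to go.
Take 2200 from Vendor 7 at 120 → need 2700 more.
Vendor 13 at 150: take all 900 Mbps → 1800 still needed.
Vendor D at 210: take 1800 of its 2500 → requirement met.
Vendor 24: unused.

1800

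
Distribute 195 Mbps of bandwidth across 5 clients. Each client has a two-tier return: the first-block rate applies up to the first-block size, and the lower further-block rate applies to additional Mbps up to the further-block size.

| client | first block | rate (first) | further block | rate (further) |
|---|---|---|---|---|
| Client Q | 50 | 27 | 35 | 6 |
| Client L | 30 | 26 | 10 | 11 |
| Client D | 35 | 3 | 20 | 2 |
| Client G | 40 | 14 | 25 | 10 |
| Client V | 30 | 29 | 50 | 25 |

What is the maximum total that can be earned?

Treat each block as its own option and order by rate: Client V/tier1 29 > Client Q/tier1 27 > Client L/tier1 26 > Client V/tier2 25 > Client G/tier1 14 > Client L/tier2 11 > Client G/tier2 10 > Client Q/tier2 6 > Client D/tier1 3 > Client D/tier2 2.
Client V/tier1 (29): +30 ; 165 left.
Client Q tier1 at 27: fill all 50 ; 115 left.
Fill Client L tier1 block (30 at 26) ; 85 left.
Client V tier2 at 25: fill all 50 ; 35 left.
Client G/tier1: +35 of 40 at 14; pool empty.
Total = 29×30 + 27×50 + 26×30 + 25×50 + 14×35 = 4740.

4740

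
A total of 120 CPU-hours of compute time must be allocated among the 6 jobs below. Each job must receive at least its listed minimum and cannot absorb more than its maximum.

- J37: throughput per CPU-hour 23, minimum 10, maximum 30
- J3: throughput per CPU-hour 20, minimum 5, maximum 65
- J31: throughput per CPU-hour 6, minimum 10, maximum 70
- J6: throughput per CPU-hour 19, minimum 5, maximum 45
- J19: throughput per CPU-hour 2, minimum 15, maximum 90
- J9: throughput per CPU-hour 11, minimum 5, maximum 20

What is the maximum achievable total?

2030

Meeting every minimum uses 10+5+10+5+15+5 = 50 CPU-hours, leaving 70.
Order the jobs by throughput per CPU-hour: J37 23 > J3 20 > J6 19 > J9 11 > J31 6 > J19 2.
J37: +20 to 30 (cap) — 50 left.
J3: +50 (room for 60) → 55. Pool exhausted.
Total = 23×30 + 20×55 + 6×10 + 19×5 + 2×15 + 11×5 = 2030.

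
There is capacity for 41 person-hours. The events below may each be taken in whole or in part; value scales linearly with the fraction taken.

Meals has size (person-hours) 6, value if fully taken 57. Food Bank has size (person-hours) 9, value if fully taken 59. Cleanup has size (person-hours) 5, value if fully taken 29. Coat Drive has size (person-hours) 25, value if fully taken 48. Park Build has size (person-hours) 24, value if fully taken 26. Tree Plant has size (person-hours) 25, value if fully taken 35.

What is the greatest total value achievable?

Best value per unit of size first: Meals 57/6≈9.5, Food Bank 59/9≈6.56, Cleanup 29/5≈5.8, Coat Drive 48/25≈1.92, Tree Plant 35/25≈1.4, Park Build 26/24≈1.08.
All 6 person-hours of Meals fit (value 57) — 35 remain.
Take all of Food Bank (9 person-hours, value 59) — 26 person-hours left.
Take all of Cleanup (5 person-hours, value 29) — 21 person-hours left.
21 person-hours left: a 21/25 share of Coat Drive gives 48×21/25 = 40.32.
Total value = 185.32.

185.32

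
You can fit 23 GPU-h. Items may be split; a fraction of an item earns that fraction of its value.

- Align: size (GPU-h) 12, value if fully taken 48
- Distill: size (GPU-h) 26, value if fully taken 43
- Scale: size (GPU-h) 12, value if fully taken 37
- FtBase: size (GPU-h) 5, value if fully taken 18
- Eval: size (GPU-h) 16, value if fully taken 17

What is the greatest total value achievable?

Rank by value-to-size ratio: Align 48/12≈4, FtBase 18/5≈3.6, Scale 37/12≈3.08, Distill 43/26≈1.65, Eval 17/16≈1.06.
Take all of Align (12 GPU-h, value 48) → 11 GPU-h left.
FtBase: take in full, 5 GPU-h for value 18 → 6 left.
6 GPU-h left: a 6/12 share of Scale gives 37×6/12 = 18.5.
Total value = 84.5.

84.5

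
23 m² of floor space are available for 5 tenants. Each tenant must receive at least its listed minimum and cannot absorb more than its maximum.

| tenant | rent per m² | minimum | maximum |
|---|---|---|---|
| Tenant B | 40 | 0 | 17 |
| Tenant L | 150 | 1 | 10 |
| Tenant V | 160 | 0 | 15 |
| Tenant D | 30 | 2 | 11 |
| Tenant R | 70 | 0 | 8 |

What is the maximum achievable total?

3360

Meeting every minimum uses 0+1+0+2+0 = 3 m², leaving 20.
Order the tenants by rent per m²: Tenant V 160 > Tenant L 150 > Tenant R 70 > Tenant B 40 > Tenant D 30.
Tenant V: +15 to 15 (cap) → 5 left.
Only 5 left; Tenant L takes them to reach 6.
Total = 150×6 + 160×15 + 30×2 = 3360.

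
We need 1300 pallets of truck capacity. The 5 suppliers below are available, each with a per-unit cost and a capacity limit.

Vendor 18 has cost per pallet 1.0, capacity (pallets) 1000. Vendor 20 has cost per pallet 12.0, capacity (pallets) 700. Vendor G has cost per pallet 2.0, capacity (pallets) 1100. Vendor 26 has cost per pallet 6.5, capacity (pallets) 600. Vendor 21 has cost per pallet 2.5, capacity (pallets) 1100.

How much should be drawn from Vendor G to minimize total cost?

Use suppliers in increasing cost order.
Vendor 18 (1.0): use full 1000 ; 300 pallets to go.
Vendor G at 2.0: take 300 of its 1100 ; requirement met.
Vendor 21, Vendor 26, Vendor 20: unused.

300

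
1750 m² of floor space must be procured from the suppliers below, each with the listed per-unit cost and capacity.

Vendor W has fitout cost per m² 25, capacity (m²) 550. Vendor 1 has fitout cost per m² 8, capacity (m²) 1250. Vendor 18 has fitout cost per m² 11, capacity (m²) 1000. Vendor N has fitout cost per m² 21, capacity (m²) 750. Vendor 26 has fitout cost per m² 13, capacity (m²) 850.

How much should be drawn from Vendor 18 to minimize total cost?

500

Use suppliers in increasing cost order.
Vendor 1 (8): use full 1250 ; 500 m² to go.
Take 500 from Vendor 18 at 11 to finish.
Vendor 26, Vendor N, Vendor W: unused.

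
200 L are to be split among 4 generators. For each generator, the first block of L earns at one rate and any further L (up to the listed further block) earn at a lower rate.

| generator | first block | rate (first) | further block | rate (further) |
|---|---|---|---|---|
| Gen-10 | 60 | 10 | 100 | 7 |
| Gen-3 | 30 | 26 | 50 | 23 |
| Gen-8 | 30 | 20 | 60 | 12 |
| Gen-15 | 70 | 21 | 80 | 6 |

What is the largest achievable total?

4240

Rank every tier by rate: Gen-3/T1 26 > Gen-3/T2 23 > Gen-15/T1 21 > Gen-8/T1 20 > Gen-8/T2 12 > Gen-10/T1 10 > Gen-10/T2 7 > Gen-15/T2 6.
Fill Gen-3 T1 block (30 at 26) — 170 left.
Gen-3/T2 (23): +50 — 120 left.
Gen-15 T1 at 21: fill all 70 — 50 left.
Gen-8/T1 (20): +30 — 20 left.
Gen-8 T2 at 12: only 20 left, fill 20.
Total = 26×30 + 23×50 + 21×70 + 20×30 + 12×20 = 4240.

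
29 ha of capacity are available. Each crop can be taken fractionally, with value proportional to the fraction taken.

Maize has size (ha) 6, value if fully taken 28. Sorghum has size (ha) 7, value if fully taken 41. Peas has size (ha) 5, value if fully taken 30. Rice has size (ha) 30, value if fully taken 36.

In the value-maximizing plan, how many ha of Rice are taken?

Best value per unit of size first: Peas 30/5≈6, Sorghum 41/7≈5.86, Maize 28/6≈4.67, Rice 36/30≈1.2.
Peas: take in full, 5 ha for value 30 — 24 left.
Take all of Sorghum (7 ha, value 41) — 17 ha left.
Take all of Maize (6 ha, value 28) — 11 ha left.
Only 11 ha remain; take 11/30 of Rice for value 36×11/30 = 13.2.

11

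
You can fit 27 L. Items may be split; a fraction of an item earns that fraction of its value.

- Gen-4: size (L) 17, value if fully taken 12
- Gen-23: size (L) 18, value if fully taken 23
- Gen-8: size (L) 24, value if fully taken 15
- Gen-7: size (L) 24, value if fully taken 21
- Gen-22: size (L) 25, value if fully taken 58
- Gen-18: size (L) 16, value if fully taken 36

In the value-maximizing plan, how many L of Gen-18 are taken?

Rank by value-to-size ratio: Gen-22 58/25≈2.32, Gen-18 36/16≈2.25, Gen-23 23/18≈1.28, Gen-7 21/24≈0.875, Gen-4 12/17≈0.706, Gen-8 15/24≈0.625.
All 25 L of Gen-22 fit (value 58) ; 2 remain.
Only 2 L remain; take 2/16 of Gen-18 for value 36×2/16 = 4.5.

2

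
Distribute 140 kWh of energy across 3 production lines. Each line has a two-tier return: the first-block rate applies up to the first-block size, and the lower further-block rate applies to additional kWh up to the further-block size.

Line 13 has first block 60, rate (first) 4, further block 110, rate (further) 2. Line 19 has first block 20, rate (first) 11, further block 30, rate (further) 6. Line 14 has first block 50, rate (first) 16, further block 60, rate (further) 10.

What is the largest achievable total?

Order all 6 blocks by rate: Line 14/first 16 > Line 19/first 11 > Line 14/second 10 > Line 19/second 6 > Line 13/first 4 > Line 13/second 2.
Line 14/first (16): +50 → 90 left.
Line 19/first (11): +20 → 70 left.
Line 14 second at 10: fill all 60 → 10 left.
Line 19/second: +10 of 30 at 6; pool empty.
Total = 16×50 + 11×20 + 10×60 + 6×10 = 1680.

1680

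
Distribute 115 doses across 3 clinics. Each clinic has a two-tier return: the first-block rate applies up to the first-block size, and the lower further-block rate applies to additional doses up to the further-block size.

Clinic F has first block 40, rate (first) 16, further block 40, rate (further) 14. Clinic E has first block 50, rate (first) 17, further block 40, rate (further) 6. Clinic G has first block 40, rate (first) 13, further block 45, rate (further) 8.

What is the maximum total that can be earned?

Order all 6 blocks by rate: Clinic E/T1 17 > Clinic F/T1 16 > Clinic F/T2 14 > Clinic G/T1 13 > Clinic G/T2 8 > Clinic E/T2 6.
Fill Clinic E T1 block (50 at 17) — 65 left.
Clinic F/T1 (16): +40 — 25 left.
25 remain; put them into Clinic F T2 at 14.
Total = 17×50 + 16×40 + 14×25 = 1840.

1840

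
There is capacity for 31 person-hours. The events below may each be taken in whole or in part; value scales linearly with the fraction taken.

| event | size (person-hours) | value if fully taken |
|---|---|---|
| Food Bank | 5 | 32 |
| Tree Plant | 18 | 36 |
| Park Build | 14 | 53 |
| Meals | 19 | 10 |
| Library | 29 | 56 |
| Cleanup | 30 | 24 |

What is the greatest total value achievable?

Rank by value-to-size ratio: Food Bank 32/5≈6.4, Park Build 53/14≈3.79, Tree Plant 36/18≈2, Library 56/29≈1.93, Cleanup 24/30≈0.8, Meals 10/19≈0.526.
All 5 person-hours of Food Bank fit (value 32) → 26 remain.
All 14 person-hours of Park Build fit (value 53) → 12 remain.
Only 12 person-hours remain; take 12/18 of Tree Plant for value 36×12/18 = 24.
Total value = 109.

109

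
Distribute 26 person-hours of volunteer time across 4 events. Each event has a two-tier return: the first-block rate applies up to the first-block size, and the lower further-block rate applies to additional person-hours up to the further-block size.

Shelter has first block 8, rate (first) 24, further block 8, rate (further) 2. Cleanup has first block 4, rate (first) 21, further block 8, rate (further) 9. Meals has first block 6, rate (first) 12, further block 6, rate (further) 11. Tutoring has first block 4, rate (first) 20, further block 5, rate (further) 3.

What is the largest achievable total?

Rank every tier by rate: Shelter/tier1 24 > Cleanup/tier1 21 > Tutoring/tier1 20 > Meals/tier1 12 > Meals/tier2 11 > Cleanup/tier2 9 > Tutoring/tier2 3 > Shelter/tier2 2.
Shelter tier1 at 24: fill all 8 ; 18 left.
Cleanup/tier1 (21): +4 ; 14 left.
Tutoring tier1 at 20: fill all 4 ; 10 left.
Meals tier1 at 12: fill all 6 ; 4 left.
4 remain; put them into Meals tier2 at 11.
Total = 24×8 + 21×4 + 20×4 + 12×6 + 11×4 = 472.

472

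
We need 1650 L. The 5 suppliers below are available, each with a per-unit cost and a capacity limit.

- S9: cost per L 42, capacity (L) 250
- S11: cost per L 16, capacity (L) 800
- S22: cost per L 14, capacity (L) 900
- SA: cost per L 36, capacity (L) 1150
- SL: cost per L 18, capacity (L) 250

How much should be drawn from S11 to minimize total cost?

750

Cheapest first:
Take 900 from S22 at 14 → need 750 more.
Take 750 from S11 at 16 to finish.
SL, SA, S9: unused.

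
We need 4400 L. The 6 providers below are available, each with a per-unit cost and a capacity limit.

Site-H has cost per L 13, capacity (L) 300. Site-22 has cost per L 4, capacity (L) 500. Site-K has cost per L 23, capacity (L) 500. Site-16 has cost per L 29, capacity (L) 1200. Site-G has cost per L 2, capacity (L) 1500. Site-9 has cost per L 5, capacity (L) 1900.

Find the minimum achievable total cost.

23000

Use providers in increasing cost order.
Take 1500 from Site-G at 2 → need 2900 more.
Site-22 (4): use full 500 → 2400 L to go.
Site-9 at 5: take all 1900 L → 500 still needed.
Take 300 from Site-H at 13 → need 200 more.
Site-K at 23: take 200 of its 500 → requirement met.
Site-16: unused.
Cost = 1500×2 + 500×4 + 1900×5 + 300×13 + 200×23 = 23000.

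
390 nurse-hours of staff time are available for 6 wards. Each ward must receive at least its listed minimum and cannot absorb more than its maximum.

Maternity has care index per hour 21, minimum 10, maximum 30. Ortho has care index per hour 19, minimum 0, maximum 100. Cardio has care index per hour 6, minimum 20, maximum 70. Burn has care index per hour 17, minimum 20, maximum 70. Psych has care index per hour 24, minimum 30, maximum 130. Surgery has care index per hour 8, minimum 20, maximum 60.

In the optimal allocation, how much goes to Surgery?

40

Meeting every minimum uses 10+0+20+20+30+20 = 100 nurse-hours, leaving 290.
Rank by care index per hour: Psych 24 > Maternity 21 > Ortho 19 > Burn 17 > Surgery 8 > Cardio 6.
Psych takes 100 more to reach its cap of 130 → 190 left.
Give Maternity 20 more to hit its cap of 30 → 170 left.
Give Ortho 100 more to hit its cap of 100 → 70 left.
Give Burn 50 more to hit its cap of 70 → 20 left.
Only 20 left; Surgery takes them to reach 40.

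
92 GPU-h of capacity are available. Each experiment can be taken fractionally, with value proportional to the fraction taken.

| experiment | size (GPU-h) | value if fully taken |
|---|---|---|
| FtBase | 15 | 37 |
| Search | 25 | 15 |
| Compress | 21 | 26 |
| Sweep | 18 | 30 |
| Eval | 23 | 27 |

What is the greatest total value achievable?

129

Best value per unit of size first: FtBase 37/15≈2.47, Sweep 30/18≈1.67, Compress 26/21≈1.24, Eval 27/23≈1.17, Search 15/25≈0.6.
Take all of FtBase (15 GPU-h, value 37) — 77 GPU-h left.
All 18 GPU-h of Sweep fit (value 30) — 59 remain.
Compress: take in full, 21 GPU-h for value 26 — 38 left.
All 23 GPU-h of Eval fit (value 27) — 15 remain.
Only 15 GPU-h remain; take 15/25 of Search for value 15×15/25 = 9.
Total value = 129.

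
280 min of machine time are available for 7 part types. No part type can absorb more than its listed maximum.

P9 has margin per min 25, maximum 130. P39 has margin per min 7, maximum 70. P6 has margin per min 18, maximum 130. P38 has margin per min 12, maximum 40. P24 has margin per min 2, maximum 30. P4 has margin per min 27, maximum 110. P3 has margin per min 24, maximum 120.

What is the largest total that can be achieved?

Highest margin per min first: P4 27 > P9 25 > P3 24 > P6 18 > P38 12 > P39 7 > P24 2.
P4: +110 to 110 (cap) ; 170 left.
P9: +130 to 130 (cap) ; 40 left.
Only 40 left; P3 takes them to reach 40.
Total = 25×130 + 27×110 + 24×40 = 7180.

7180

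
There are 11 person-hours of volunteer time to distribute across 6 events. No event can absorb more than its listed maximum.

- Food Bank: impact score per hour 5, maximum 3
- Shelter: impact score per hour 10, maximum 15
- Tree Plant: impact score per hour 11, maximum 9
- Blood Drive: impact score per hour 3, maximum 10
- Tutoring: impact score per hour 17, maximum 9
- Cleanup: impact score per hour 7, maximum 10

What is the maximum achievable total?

175

Order the events by impact score per hour: Tutoring 17 > Tree Plant 11 > Shelter 10 > Cleanup 7 > Food Bank 5 > Blood Drive 3.
Tutoring takes 9 to reach its cap of 9 — 2 left.
Tree Plant: +2 (room for 9) → 2. Pool exhausted.
Total = 11×2 + 17×9 = 175.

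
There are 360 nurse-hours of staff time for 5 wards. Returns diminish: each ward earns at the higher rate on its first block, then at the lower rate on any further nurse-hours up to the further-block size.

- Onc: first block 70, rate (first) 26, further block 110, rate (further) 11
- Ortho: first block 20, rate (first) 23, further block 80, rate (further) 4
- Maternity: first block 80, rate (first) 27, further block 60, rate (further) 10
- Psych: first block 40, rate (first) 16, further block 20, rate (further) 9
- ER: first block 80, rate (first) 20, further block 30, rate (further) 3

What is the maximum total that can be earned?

Order all 10 blocks by rate: Maternity/first 27 > Onc/first 26 > Ortho/first 23 > ER/first 20 > Psych/first 16 > Onc/second 11 > Maternity/second 10 > Psych/second 9 > Ortho/second 4 > ER/second 3.
Maternity/first (27): +80 → 280 left.
Onc/first (26): +70 → 210 left.
Fill Ortho first block (20 at 23) → 190 left.
ER/first (20): +80 → 110 left.
Psych first at 16: fill all 40 → 70 left.
Onc second at 11: only 70 left, fill 70.
Total = 27×80 + 26×70 + 23×20 + 20×80 + 16×40 + 11×70 = 7450.

7450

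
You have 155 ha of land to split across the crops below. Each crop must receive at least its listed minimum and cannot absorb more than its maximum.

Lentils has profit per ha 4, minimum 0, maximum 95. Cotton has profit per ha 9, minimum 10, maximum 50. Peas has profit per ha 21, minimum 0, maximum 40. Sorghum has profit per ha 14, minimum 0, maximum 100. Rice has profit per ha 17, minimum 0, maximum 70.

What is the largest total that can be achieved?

Meeting every minimum uses 0+10+0+0+0 = 10 ha, leaving 145.
Highest profit per ha first: Peas 21 > Rice 17 > Sorghum 14 > Cotton 9 > Lentils 4.
Peas takes 40 more to reach its cap of 40 — 105 left.
Give Rice 70 more to hit its cap of 70 — 35 left.
Sorghum: +35 (room for 100) → 35. Pool exhausted.
Total = 9×10 + 21×40 + 14×35 + 17×70 = 2610.

2610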